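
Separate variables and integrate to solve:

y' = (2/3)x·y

Separating variables and integrating:
ln|y| = x^2/3 + C

General solution: y = Ce^(x^2/3)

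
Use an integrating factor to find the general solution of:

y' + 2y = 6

Using integrating factor method:

General solution: y = 3 + Ce^(-2x)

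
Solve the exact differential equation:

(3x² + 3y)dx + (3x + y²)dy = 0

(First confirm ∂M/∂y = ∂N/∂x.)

Verify exactness: ∂M/∂y = ∂N/∂x ✓
Find F(x,y) such that ∂F/∂x = M, ∂F/∂y = N
Solution: x³ + 3xy + y³/3 = C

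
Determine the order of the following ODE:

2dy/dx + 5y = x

The order is 1 (highest derivative is of order 1).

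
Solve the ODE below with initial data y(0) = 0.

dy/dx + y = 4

General solution: y = 4 + Ce^(-x)
Applying y(0) = 0: C = 0 - 4 = -4
Particular solution: y = 4 - 4e^(-x)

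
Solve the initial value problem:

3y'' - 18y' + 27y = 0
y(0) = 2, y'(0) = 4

General solution: y = (C₁ + C₂x)e^(3x)
Repeated root r = 3
Applying ICs: C₁ = 2, C₂ = -2
Particular solution: y = (2 - 2x)e^(3x)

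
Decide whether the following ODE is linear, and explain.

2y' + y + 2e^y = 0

Nonlinear (e^y is nonlinear in y)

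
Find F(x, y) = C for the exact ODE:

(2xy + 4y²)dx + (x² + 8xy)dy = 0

Verify exactness: ∂M/∂y = ∂N/∂x ✓
Find F(x,y) such that ∂F/∂x = M, ∂F/∂y = N
Solution: x²y + 4xy² = C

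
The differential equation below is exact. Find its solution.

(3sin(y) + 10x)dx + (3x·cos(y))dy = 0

Verify exactness: ∂M/∂y = ∂N/∂x ✓
Find F(x,y) such that ∂F/∂x = M, ∂F/∂y = N
Solution: 3x·sin(y) + 5x² = C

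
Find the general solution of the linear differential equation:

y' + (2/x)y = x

Using integrating factor method:

General solution: y = (1/4)x^2 + Cx^(-2)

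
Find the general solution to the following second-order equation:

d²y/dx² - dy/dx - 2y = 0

Characteristic equation: r² - r - 2 = 0
Roots: r = 2, -1 (distinct real)
General solution: y = C₁e^(2x) + C₂e^(-x)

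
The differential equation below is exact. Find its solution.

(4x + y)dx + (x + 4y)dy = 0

Verify exactness: ∂M/∂y = ∂N/∂x ✓
Find F(x,y) such that ∂F/∂x = M, ∂F/∂y = N
Solution: 2x² + xy + 2y² = C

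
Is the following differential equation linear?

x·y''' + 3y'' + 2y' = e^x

Yes. Linear (y and its derivatives appear to the first power only, no products of y terms)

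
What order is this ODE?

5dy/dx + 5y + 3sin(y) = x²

The order is 1 (highest derivative is of order 1).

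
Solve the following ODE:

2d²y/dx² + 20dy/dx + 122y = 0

Characteristic equation: 2r² + 20r + 122 = 0
Divide by 2: r² + 10r + 61 = 0
Roots: r = -5 ± 6i (complex conjugates)
General solution: y = e^(-5x)(C₁cos(6x) + C₂sin(6x))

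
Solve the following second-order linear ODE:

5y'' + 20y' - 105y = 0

Characteristic equation: 5r² + 20r - 105 = 0
Divide by 5: r² + 4r - 21 = 0
Roots: r = 3, -7 (distinct real)
General solution: y = C₁e^(3x) + C₂e^(-7x)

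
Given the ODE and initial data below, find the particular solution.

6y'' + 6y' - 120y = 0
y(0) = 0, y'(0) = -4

General solution: y = C₁e^(4x) + C₂e^(-5x)
Applying ICs: C₁ = -4/9, C₂ = 4/9
Particular solution: y = -(4/9)e^(4x) + (4/9)e^(-5x)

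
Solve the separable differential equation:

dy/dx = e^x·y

Separating variables and integrating:
ln|y| = e^x + C

General solution: y = Ce^(e^x)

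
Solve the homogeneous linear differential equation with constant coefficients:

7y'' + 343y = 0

Characteristic equation: 7r² + 343 = 0
Divide by 7: r² + 49 = 0
Roots: r = ±7i (complex conjugates)
General solution: y = C₁cos(7x) + C₂sin(7x)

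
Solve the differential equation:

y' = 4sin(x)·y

Separating variables and integrating:
ln|y| = -4cos(x) + C

General solution: y = Ce^(-4cos(x))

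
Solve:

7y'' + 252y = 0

Characteristic equation: 7r² + 252 = 0
Divide by 7: r² + 36 = 0
Roots: r = ±6i (complex conjugates)
General solution: y = C₁cos(6x) + C₂sin(6x)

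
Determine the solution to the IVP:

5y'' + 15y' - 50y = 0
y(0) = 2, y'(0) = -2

General solution: y = C₁e^(2x) + C₂e^(-5x)
Applying ICs: C₁ = 8/7, C₂ = 6/7
Particular solution: y = (8/7)e^(2x) + (6/7)e^(-5x)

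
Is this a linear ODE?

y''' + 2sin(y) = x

No. Nonlinear (sin(y) is nonlinear in y)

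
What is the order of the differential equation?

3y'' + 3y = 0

The order is 2 (highest derivative is of order 2).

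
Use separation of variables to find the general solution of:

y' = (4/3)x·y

Separating variables and integrating:
ln|y| = 2x^2/3 + C

General solution: y = Ce^(2x^2/3)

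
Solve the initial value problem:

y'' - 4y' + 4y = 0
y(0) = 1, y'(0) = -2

General solution: y = (C₁ + C₂x)e^(2x)
Repeated root r = 2
Applying ICs: C₁ = 1, C₂ = -4
Particular solution: y = (1 - 4x)e^(2x)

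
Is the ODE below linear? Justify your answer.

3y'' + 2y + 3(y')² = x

No. Nonlinear ((y')² term)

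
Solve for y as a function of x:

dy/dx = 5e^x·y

Separating variables and integrating:
ln|y| = 5e^x + C

General solution: y = Ce^(5e^x)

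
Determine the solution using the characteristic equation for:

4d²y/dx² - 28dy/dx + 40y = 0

Characteristic equation: 4r² - 28r + 40 = 0
Divide by 4: r² - 7r + 10 = 0
Roots: r = 2, 5 (distinct real)
General solution: y = C₁e^(2x) + C₂e^(5x)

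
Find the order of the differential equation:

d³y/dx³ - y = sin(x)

The order is 3 (highest derivative is of order 3).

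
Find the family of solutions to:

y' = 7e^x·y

Separating variables and integrating:
ln|y| = 7e^x + C

General solution: y = Ce^(7e^x)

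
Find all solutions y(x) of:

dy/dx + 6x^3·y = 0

Using integrating factor method:

General solution: y = Ce^(-3x^4/2)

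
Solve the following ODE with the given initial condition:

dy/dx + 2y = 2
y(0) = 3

General solution: y = 1 + Ce^(-2x)
Applying y(0) = 3: C = 3 - 1 = 2
Particular solution: y = 1 + 2e^(-2x)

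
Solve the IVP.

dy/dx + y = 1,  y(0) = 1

General solution: y = 1 + Ce^(-x)
Applying y(0) = 1: C = 1 - 1 = 0
Particular solution: y = 1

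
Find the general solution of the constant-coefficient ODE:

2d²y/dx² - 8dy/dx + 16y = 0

Characteristic equation: 2r² - 8r + 16 = 0
Divide by 2: r² - 4r + 8 = 0
Roots: r = 2 ± 2i (complex conjugates)
General solution: y = e^(2x)(C₁cos(2x) + C₂sin(2x))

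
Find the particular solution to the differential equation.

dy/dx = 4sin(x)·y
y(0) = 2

General solution: y = Ce^(-4cos(x))
Applying IC y(0) = 2:
Particular solution: y = 2e^(4(1-cos(x)))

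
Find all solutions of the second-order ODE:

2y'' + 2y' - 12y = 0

Characteristic equation: 2r² + 2r - 12 = 0
Divide by 2: r² + r - 6 = 0
Roots: r = 2, -3 (distinct real)
General solution: y = C₁e^(2x) + C₂e^(-3x)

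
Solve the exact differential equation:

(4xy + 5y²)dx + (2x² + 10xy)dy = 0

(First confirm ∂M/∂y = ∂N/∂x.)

Verify exactness: ∂M/∂y = ∂N/∂x ✓
Find F(x,y) such that ∂F/∂x = M, ∂F/∂y = N
Solution: 2x²y + 5xy² = C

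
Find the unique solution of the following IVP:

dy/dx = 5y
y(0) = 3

General solution: y = Ce^(5x)
Applying IC y(0) = 3:
Particular solution: y = 3e^(5x)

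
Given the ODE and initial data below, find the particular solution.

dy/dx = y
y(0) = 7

General solution: y = Ce^x
Applying IC y(0) = 7:
Particular solution: y = 7e^x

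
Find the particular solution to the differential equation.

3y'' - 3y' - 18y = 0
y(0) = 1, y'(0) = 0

General solution: y = C₁e^(3x) + C₂e^(-2x)
Applying ICs: C₁ = 2/5, C₂ = 3/5
Particular solution: y = (2/5)e^(3x) + (3/5)e^(-2x)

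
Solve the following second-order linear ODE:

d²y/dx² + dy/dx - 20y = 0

Characteristic equation: r² + r - 20 = 0
Roots: r = 4, -5 (distinct real)
General solution: y = C₁e^(4x) + C₂e^(-5x)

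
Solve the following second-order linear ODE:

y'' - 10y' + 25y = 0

Characteristic equation: r² - 10r + 25 = 0
Factored: (r - 5)² = 0
Repeated root: r = 5
General solution: y = (C₁ + C₂x)e^(5x)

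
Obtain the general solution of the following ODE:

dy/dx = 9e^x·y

Separating variables and integrating:
ln|y| = 9e^x + C

General solution: y = Ce^(9e^x)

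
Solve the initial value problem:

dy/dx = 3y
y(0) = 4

General solution: y = Ce^(3x)
Applying IC y(0) = 4:
Particular solution: y = 4e^(3x)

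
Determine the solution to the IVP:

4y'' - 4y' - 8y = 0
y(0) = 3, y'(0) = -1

General solution: y = C₁e^(2x) + C₂e^(-x)
Applying ICs: C₁ = 2/3, C₂ = 7/3
Particular solution: y = (2/3)e^(2x) + (7/3)e^(-x)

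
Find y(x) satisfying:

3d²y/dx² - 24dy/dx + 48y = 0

Characteristic equation: 3r² - 24r + 48 = 0
Divide by 3: r² - 8r + 16 = 0
Factored: (r - 4)² = 0
Repeated root: r = 4
General solution: y = (C₁ + C₂x)e^(4x)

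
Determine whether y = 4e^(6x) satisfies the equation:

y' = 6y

Verification:
y = 4e^(6x)
y' = 24e^(6x)
6y = 24e^(6x)
y' = 6y ✓

Yes, it is a solution.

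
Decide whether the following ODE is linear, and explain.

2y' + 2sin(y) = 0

Nonlinear (sin(y) is nonlinear in y)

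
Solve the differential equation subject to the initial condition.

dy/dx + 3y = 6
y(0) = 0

General solution: y = 2 + Ce^(-3x)
Applying y(0) = 0: C = 0 - 2 = -2
Particular solution: y = 2 - 2e^(-3x)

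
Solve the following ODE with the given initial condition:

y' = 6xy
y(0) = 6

General solution: y = Ce^(3x²)
Applying IC y(0) = 6:
Particular solution: y = 6e^(3x²)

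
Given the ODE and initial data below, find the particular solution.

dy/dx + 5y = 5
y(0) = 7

General solution: y = 1 + Ce^(-5x)
Applying y(0) = 7: C = 7 - 1 = 6
Particular solution: y = 1 + 6e^(-5x)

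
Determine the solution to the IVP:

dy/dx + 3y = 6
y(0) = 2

General solution: y = 2 + Ce^(-3x)
Applying y(0) = 2: C = 2 - 2 = 0
Particular solution: y = 2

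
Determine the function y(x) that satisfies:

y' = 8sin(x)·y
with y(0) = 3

General solution: y = Ce^(-8cos(x))
Applying IC y(0) = 3:
Particular solution: y = 3e^(8(1-cos(x)))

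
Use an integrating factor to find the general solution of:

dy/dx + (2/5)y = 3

Using integrating factor method:

General solution: y = 15/2 + Ce^(-2x/5)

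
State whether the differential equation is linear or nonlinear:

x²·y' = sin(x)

Linear (y and its derivatives appear to the first power only, no products of y terms)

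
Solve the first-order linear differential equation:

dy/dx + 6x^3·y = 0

Using integrating factor method:

General solution: y = Ce^(-3x^4/2)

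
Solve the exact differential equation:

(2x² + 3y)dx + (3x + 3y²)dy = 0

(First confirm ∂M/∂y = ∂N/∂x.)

Verify exactness: ∂M/∂y = ∂N/∂x ✓
Find F(x,y) such that ∂F/∂x = M, ∂F/∂y = N
Solution: 2x³/3 + 3xy + y³ = C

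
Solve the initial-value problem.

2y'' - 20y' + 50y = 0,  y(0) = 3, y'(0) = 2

General solution: y = (C₁ + C₂x)e^(5x)
Repeated root r = 5
Applying ICs: C₁ = 3, C₂ = -13
Particular solution: y = (3 - 13x)e^(5x)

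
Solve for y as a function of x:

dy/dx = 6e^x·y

Separating variables and integrating:
ln|y| = 6e^x + C

General solution: y = Ce^(6e^x)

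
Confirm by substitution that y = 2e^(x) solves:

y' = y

Verification:
y = 2e^(x)
y' = 2e^(x)
y = 2e^(x)
y' = y ✓

Yes, it is a solution.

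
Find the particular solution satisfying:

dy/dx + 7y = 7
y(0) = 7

General solution: y = 1 + Ce^(-7x)
Applying y(0) = 7: C = 7 - 1 = 6
Particular solution: y = 1 + 6e^(-7x)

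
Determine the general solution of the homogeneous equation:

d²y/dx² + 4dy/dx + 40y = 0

Characteristic equation: r² + 4r + 40 = 0
Roots: r = -2 ± 6i (complex conjugates)
General solution: y = e^(-2x)(C₁cos(6x) + C₂sin(6x))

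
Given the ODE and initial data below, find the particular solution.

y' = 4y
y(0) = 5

General solution: y = Ce^(4x)
Applying IC y(0) = 5:
Particular solution: y = 5e^(4x)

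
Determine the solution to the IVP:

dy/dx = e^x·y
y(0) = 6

General solution: y = Ce^(e^x)
Applying IC y(0) = 6:
Particular solution: y = 6e^(e^x - 1)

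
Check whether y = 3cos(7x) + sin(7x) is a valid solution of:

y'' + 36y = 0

Verification:
y'' = -147cos(7x) - 49sin(7x)
y'' + 36y ≠ 0 (frequency mismatch: got 49 instead of 36)

No, it is not a solution.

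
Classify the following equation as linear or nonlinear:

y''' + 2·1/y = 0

Nonlinear (1/y term)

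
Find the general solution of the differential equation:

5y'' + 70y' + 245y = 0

Characteristic equation: 5r² + 70r + 245 = 0
Divide by 5: r² + 14r + 49 = 0
Factored: (r + 7)² = 0
Repeated root: r = -7
General solution: y = (C₁ + C₂x)e^(-7x)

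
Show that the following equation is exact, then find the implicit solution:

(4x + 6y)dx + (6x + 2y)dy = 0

Verify exactness: ∂M/∂y = ∂N/∂x ✓
Find F(x,y) such that ∂F/∂x = M, ∂F/∂y = N
Solution: 2x² + 6xy + y² = C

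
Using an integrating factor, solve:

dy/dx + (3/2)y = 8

Using integrating factor method:

General solution: y = 16/3 + Ce^(-3x/2)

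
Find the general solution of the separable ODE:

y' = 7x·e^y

Separating variables and integrating:
-e^(-y) = 7x²/2 + C

General solution: y = -ln(C - 7x²/2)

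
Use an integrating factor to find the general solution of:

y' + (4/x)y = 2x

Using integrating factor method:

General solution: y = (1/3)x^2 + Cx^(-4)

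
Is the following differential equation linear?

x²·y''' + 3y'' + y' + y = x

Yes. Linear (y and its derivatives appear to the first power only, no products of y terms)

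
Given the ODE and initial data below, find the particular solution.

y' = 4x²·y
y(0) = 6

General solution: y = Ce^(4x³/3)
Applying IC y(0) = 6:
Particular solution: y = 6e^(4x³/3)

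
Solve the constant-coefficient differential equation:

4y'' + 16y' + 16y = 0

Characteristic equation: 4r² + 16r + 16 = 0
Divide by 4: r² + 4r + 4 = 0
Factored: (r + 2)² = 0
Repeated root: r = -2
General solution: y = (C₁ + C₂x)e^(-2x)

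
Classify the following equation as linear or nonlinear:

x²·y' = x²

Linear (y and its derivatives appear to the first power only, no products of y terms)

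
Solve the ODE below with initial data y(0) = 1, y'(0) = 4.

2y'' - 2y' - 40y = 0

General solution: y = C₁e^(5x) + C₂e^(-4x)
Applying ICs: C₁ = 8/9, C₂ = 1/9
Particular solution: y = (8/9)e^(5x) + (1/9)e^(-4x)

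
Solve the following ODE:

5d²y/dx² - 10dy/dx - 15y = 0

Characteristic equation: 5r² - 10r - 15 = 0
Divide by 5: r² - 2r - 3 = 0
Roots: r = 3, -1 (distinct real)
General solution: y = C₁e^(3x) + C₂e^(-x)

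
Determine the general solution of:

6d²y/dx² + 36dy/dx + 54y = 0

Characteristic equation: 6r² + 36r + 54 = 0
Divide by 6: r² + 6r + 9 = 0
Factored: (r + 3)² = 0
Repeated root: r = -3
General solution: y = (C₁ + C₂x)e^(-3x)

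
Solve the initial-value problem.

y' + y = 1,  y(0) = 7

General solution: y = 1 + Ce^(-x)
Applying y(0) = 7: C = 7 - 1 = 6
Particular solution: y = 1 + 6e^(-x)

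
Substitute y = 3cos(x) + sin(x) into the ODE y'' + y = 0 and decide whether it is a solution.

Verification:
y'' = -3cos(x) - sin(x)
y'' + y = 0 ✓

Yes, it is a solution.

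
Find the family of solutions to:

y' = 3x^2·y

Separating variables and integrating:
ln|y| = x^3 + C

General solution: y = Ce^(x^3)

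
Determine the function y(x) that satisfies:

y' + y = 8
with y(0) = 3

General solution: y = 8 + Ce^(-x)
Applying y(0) = 3: C = 3 - 8 = -5
Particular solution: y = 8 - 5e^(-x)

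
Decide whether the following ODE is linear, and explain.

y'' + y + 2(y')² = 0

Nonlinear ((y')² term)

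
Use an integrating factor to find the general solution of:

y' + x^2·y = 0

Using integrating factor method:

General solution: y = Ce^(-x^3/3)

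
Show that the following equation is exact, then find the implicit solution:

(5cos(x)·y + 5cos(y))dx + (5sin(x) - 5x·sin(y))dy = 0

Verify exactness: ∂M/∂y = ∂N/∂x ✓
Find F(x,y) such that ∂F/∂x = M, ∂F/∂y = N
Solution: 5sin(x)·y + 5x·cos(y) = C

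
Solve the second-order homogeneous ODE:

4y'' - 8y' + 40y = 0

Characteristic equation: 4r² - 8r + 40 = 0
Divide by 4: r² - 2r + 10 = 0
Roots: r = 1 ± 3i (complex conjugates)
General solution: y = e^x(C₁cos(3x) + C₂sin(3x))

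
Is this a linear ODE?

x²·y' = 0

Yes. Linear (y and its derivatives appear to the first power only, no products of y terms)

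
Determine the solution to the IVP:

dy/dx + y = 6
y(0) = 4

General solution: y = 6 + Ce^(-x)
Applying y(0) = 4: C = 4 - 6 = -2
Particular solution: y = 6 - 2e^(-x)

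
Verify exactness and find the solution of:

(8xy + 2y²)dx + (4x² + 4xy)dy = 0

Verify exactness: ∂M/∂y = ∂N/∂x ✓
Find F(x,y) such that ∂F/∂x = M, ∂F/∂y = N
Solution: 4x²y + 2xy² = C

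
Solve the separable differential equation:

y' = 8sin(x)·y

Separating variables and integrating:
ln|y| = -8cos(x) + C

General solution: y = Ce^(-8cos(x))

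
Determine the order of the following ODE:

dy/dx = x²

The order is 1 (highest derivative is of order 1).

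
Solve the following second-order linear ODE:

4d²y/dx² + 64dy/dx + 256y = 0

Characteristic equation: 4r² + 64r + 256 = 0
Divide by 4: r² + 16r + 64 = 0
Factored: (r + 8)² = 0
Repeated root: r = -8
General solution: y = (C₁ + C₂x)e^(-8x)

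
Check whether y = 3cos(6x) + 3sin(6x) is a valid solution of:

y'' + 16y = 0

Verification:
y'' = -108cos(6x) - 108sin(6x)
y'' + 16y ≠ 0 (frequency mismatch: got 36 instead of 16)

No, it is not a solution.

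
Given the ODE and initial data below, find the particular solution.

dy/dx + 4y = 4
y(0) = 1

General solution: y = 1 + Ce^(-4x)
Applying y(0) = 1: C = 1 - 1 = 0
Particular solution: y = 1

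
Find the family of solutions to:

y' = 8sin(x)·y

Separating variables and integrating:
ln|y| = -8cos(x) + C

General solution: y = Ce^(-8cos(x))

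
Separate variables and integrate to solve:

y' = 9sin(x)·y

Separating variables and integrating:
ln|y| = -9cos(x) + C

General solution: y = Ce^(-9cos(x))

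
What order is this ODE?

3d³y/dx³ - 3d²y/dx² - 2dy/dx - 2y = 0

The order is 3 (highest derivative is of order 3).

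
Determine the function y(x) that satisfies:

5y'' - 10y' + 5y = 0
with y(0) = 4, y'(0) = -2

General solution: y = (C₁ + C₂x)e^x
Repeated root r = 1
Applying ICs: C₁ = 4, C₂ = -6
Particular solution: y = (4 - 6x)e^x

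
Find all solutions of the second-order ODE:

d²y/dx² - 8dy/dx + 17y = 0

Characteristic equation: r² - 8r + 17 = 0
Roots: r = 4 ± i (complex conjugates)
General solution: y = e^(4x)(C₁cos(x) + C₂sin(x))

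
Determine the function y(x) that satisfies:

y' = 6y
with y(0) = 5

General solution: y = Ce^(6x)
Applying IC y(0) = 5:
Particular solution: y = 5e^(6x)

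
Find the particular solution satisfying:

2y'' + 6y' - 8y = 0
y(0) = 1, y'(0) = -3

General solution: y = C₁e^x + C₂e^(-4x)
Applying ICs: C₁ = 1/5, C₂ = 4/5
Particular solution: y = (1/5)e^x + (4/5)e^(-4x)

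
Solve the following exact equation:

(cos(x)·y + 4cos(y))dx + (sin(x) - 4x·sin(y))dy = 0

Verify exactness: ∂M/∂y = ∂N/∂x ✓
Find F(x,y) such that ∂F/∂x = M, ∂F/∂y = N
Solution: sin(x)·y + 4x·cos(y) = C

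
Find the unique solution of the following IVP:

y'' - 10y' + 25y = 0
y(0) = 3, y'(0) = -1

General solution: y = (C₁ + C₂x)e^(5x)
Repeated root r = 5
Applying ICs: C₁ = 3, C₂ = -16
Particular solution: y = (3 - 16x)e^(5x)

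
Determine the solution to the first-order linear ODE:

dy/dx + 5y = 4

Using integrating factor method:

General solution: y = 4/5 + Ce^(-5x)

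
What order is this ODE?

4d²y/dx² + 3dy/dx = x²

The order is 2 (highest derivative is of order 2).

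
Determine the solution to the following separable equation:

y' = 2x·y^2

Separating variables and integrating:
-1/y = x^2 + C

General solution: y^-1 = -x^2 + C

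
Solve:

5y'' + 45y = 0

Characteristic equation: 5r² + 45 = 0
Divide by 5: r² + 9 = 0
Roots: r = ±3i (complex conjugates)
General solution: y = C₁cos(3x) + C₂sin(3x)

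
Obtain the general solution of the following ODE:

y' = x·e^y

Separating variables and integrating:
-e^(-y) = x²/2 + C

General solution: y = -ln(C - x²/2)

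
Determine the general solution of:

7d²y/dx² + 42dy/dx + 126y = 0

Characteristic equation: 7r² + 42r + 126 = 0
Divide by 7: r² + 6r + 18 = 0
Roots: r = -3 ± 3i (complex conjugates)
General solution: y = e^(-3x)(C₁cos(3x) + C₂sin(3x))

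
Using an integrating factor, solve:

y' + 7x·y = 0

Using integrating factor method:

General solution: y = Ce^(-7x^2/2)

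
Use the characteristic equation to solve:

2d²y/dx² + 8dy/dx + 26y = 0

Characteristic equation: 2r² + 8r + 26 = 0
Divide by 2: r² + 4r + 13 = 0
Roots: r = -2 ± 3i (complex conjugates)
General solution: y = e^(-2x)(C₁cos(3x) + C₂sin(3x))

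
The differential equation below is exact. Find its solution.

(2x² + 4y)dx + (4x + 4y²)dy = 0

Verify exactness: ∂M/∂y = ∂N/∂x ✓
Find F(x,y) such that ∂F/∂x = M, ∂F/∂y = N
Solution: 2x³/3 + 4xy + 4y³/3 = C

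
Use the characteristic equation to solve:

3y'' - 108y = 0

Characteristic equation: 3r² - 108 = 0
Divide by 3: r² - 36 = 0
Roots: r = 6, -6 (distinct real)
General solution: y = C₁e^(6x) + C₂e^(-6x)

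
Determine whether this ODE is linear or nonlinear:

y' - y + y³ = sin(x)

Nonlinear (y³ term)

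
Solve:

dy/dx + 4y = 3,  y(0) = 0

General solution: y = 3/4 + Ce^(-4x)
Applying y(0) = 0: C = 0 - 3/4 = -3/4
Particular solution: y = 3/4 - (3/4)e^(-4x)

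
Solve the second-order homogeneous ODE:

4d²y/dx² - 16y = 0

Characteristic equation: 4r² - 16 = 0
Divide by 4: r² - 4 = 0
Roots: r = 2, -2 (distinct real)
General solution: y = C₁e^(2x) + C₂e^(-2x)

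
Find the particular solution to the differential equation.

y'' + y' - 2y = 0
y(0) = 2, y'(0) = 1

General solution: y = C₁e^x + C₂e^(-2x)
Applying ICs: C₁ = 5/3, C₂ = 1/3
Particular solution: y = (5/3)e^x + (1/3)e^(-2x)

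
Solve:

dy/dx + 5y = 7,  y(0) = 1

General solution: y = 7/5 + Ce^(-5x)
Applying y(0) = 1: C = 1 - 7/5 = -2/5
Particular solution: y = 7/5 - (2/5)e^(-5x)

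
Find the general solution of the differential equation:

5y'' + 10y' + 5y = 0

Characteristic equation: 5r² + 10r + 5 = 0
Divide by 5: r² + 2r + 1 = 0
Factored: (r + 1)² = 0
Repeated root: r = -1
General solution: y = (C₁ + C₂x)e^(-x)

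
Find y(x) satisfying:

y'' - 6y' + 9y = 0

Characteristic equation: r² - 6r + 9 = 0
Factored: (r - 3)² = 0
Repeated root: r = 3
General solution: y = (C₁ + C₂x)e^(3x)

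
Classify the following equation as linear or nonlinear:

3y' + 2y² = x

Nonlinear (y² term)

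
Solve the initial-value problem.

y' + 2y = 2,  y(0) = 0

General solution: y = 1 + Ce^(-2x)
Applying y(0) = 0: C = 0 - 1 = -1
Particular solution: y = 1 - e^(-2x)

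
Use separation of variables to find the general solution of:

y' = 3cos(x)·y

Separating variables and integrating:
ln|y| = 3sin(x) + C

General solution: y = Ce^(3sin(x))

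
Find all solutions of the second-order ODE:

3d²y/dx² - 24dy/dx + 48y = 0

Characteristic equation: 3r² - 24r + 48 = 0
Divide by 3: r² - 8r + 16 = 0
Factored: (r - 4)² = 0
Repeated root: r = 4
General solution: y = (C₁ + C₂x)e^(4x)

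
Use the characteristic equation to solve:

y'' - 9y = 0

Characteristic equation: r² - 9 = 0
Roots: r = 3, -3 (distinct real)
General solution: y = C₁e^(3x) + C₂e^(-3x)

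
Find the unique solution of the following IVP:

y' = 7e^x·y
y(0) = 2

General solution: y = Ce^(7e^x)
Applying IC y(0) = 2:
Particular solution: y = 2e^(7(e^x - 1))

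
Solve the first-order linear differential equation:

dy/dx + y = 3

Using integrating factor method:

General solution: y = 3 + Ce^(-x)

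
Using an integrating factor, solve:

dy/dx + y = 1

Using integrating factor method:

General solution: y = 1 + Ce^(-x)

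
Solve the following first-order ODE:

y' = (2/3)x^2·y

Separating variables and integrating:
ln|y| = 2x^3/9 + C

General solution: y = Ce^(2x^3/9)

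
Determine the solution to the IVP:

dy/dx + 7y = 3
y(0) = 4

General solution: y = 3/7 + Ce^(-7x)
Applying y(0) = 4: C = 4 - 3/7 = 25/7
Particular solution: y = 3/7 + (25/7)e^(-7x)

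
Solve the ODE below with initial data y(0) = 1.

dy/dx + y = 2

General solution: y = 2 + Ce^(-x)
Applying y(0) = 1: C = 1 - 2 = -1
Particular solution: y = 2 - e^(-x)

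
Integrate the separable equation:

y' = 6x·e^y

Separating variables and integrating:
-e^(-y) = 3x² + C

General solution: y = -ln(C - 3x²)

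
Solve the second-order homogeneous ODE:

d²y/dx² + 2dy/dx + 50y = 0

Characteristic equation: r² + 2r + 50 = 0
Roots: r = -1 ± 7i (complex conjugates)
General solution: y = e^(-x)(C₁cos(7x) + C₂sin(7x))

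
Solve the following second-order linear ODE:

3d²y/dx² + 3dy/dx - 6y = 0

Characteristic equation: 3r² + 3r - 6 = 0
Divide by 3: r² + r - 2 = 0
Roots: r = 1, -2 (distinct real)
General solution: y = C₁e^x + C₂e^(-2x)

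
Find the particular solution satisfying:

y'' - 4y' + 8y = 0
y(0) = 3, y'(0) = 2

General solution: y = e^(2x)(C₁cos(2x) + C₂sin(2x))
Complex roots r = 2 ± 2i
Applying ICs: C₁ = 3, C₂ = -2
Particular solution: y = e^(2x)(3cos(2x) - 2sin(2x))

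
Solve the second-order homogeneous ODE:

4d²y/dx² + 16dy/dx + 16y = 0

Characteristic equation: 4r² + 16r + 16 = 0
Divide by 4: r² + 4r + 4 = 0
Factored: (r + 2)² = 0
Repeated root: r = -2
General solution: y = (C₁ + C₂x)e^(-2x)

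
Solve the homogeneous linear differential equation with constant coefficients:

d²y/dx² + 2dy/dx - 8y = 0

Characteristic equation: r² + 2r - 8 = 0
Roots: r = 2, -4 (distinct real)
General solution: y = C₁e^(2x) + C₂e^(-4x)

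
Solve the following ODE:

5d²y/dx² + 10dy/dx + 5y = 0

Characteristic equation: 5r² + 10r + 5 = 0
Divide by 5: r² + 2r + 1 = 0
Factored: (r + 1)² = 0
Repeated root: r = -1
General solution: y = (C₁ + C₂x)e^(-x)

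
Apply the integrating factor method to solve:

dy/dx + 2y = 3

Using integrating factor method:

General solution: y = 3/2 + Ce^(-2x)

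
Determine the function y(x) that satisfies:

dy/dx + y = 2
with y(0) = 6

General solution: y = 2 + Ce^(-x)
Applying y(0) = 6: C = 6 - 2 = 4
Particular solution: y = 2 + 4e^(-x)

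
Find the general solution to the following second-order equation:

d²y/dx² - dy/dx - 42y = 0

Characteristic equation: r² - r - 42 = 0
Roots: r = 7, -6 (distinct real)
General solution: y = C₁e^(7x) + C₂e^(-6x)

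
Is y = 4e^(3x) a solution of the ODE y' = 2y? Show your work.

Verification:
y = 4e^(3x)
y' = 12e^(3x)
But 2y = 8e^(3x)
y' ≠ 2y — the derivative does not match

No, it is not a solution.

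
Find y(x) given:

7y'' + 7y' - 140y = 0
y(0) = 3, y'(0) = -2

General solution: y = C₁e^(4x) + C₂e^(-5x)
Applying ICs: C₁ = 13/9, C₂ = 14/9
Particular solution: y = (13/9)e^(4x) + (14/9)e^(-5x)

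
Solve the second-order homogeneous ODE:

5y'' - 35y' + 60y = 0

Characteristic equation: 5r² - 35r + 60 = 0
Divide by 5: r² - 7r + 12 = 0
Roots: r = 4, 3 (distinct real)
General solution: y = C₁e^(4x) + C₂e^(3x)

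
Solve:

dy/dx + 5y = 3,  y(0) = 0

General solution: y = 3/5 + Ce^(-5x)
Applying y(0) = 0: C = 0 - 3/5 = -3/5
Particular solution: y = 3/5 - (3/5)e^(-5x)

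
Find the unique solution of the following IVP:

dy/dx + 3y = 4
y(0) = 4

General solution: y = 4/3 + Ce^(-3x)
Applying y(0) = 4: C = 4 - 4/3 = 8/3
Particular solution: y = 4/3 + (8/3)e^(-3x)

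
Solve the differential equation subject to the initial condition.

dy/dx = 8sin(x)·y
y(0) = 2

General solution: y = Ce^(-8cos(x))
Applying IC y(0) = 2:
Particular solution: y = 2e^(8(1-cos(x)))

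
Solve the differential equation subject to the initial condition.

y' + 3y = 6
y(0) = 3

General solution: y = 2 + Ce^(-3x)
Applying y(0) = 3: C = 3 - 2 = 1
Particular solution: y = 2 + e^(-3x)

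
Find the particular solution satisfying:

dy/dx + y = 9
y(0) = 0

General solution: y = 9 + Ce^(-x)
Applying y(0) = 0: C = 0 - 9 = -9
Particular solution: y = 9 - 9e^(-x)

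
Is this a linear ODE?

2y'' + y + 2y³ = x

No. Nonlinear (y³ term)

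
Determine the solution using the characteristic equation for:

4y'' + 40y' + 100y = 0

Characteristic equation: 4r² + 40r + 100 = 0
Divide by 4: r² + 10r + 25 = 0
Factored: (r + 5)² = 0
Repeated root: r = -5
General solution: y = (C₁ + C₂x)e^(-5x)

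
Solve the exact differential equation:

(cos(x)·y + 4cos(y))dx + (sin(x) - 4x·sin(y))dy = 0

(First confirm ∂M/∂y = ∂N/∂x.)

Verify exactness: ∂M/∂y = ∂N/∂x ✓
Find F(x,y) such that ∂F/∂x = M, ∂F/∂y = N
Solution: sin(x)·y + 4x·cos(y) = C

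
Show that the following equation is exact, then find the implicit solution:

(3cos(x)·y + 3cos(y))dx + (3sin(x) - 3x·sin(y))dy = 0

Verify exactness: ∂M/∂y = ∂N/∂x ✓
Find F(x,y) such that ∂F/∂x = M, ∂F/∂y = N
Solution: 3sin(x)·y + 3x·cos(y) = C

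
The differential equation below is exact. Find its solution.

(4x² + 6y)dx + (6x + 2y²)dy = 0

Verify exactness: ∂M/∂y = ∂N/∂x ✓
Find F(x,y) such that ∂F/∂x = M, ∂F/∂y = N
Solution: 4x³/3 + 6xy + 2y³/3 = C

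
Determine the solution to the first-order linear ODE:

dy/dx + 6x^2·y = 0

Using integrating factor method:

General solution: y = Ce^(-2x^3)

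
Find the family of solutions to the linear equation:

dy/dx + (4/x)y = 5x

Using integrating factor method:

General solution: y = (5/6)x^2 + Cx^(-4)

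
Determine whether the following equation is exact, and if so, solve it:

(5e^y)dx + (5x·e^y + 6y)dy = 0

Verify exactness: ∂M/∂y = ∂N/∂x ✓
Find F(x,y) such that ∂F/∂x = M, ∂F/∂y = N
Solution: 5x·e^y + 3y² = C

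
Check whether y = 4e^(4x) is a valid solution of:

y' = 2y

Verification:
y = 4e^(4x)
y' = 16e^(4x)
But 2y = 8e^(4x)
y' ≠ 2y — the derivative does not match

No, it is not a solution.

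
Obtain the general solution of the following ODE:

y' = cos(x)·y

Separating variables and integrating:
ln|y| = sin(x) + C

General solution: y = Ce^(sin(x))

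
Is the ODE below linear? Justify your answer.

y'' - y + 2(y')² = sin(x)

No. Nonlinear ((y')² term)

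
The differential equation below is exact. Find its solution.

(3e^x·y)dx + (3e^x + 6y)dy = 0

Verify exactness: ∂M/∂y = ∂N/∂x ✓
Find F(x,y) such that ∂F/∂x = M, ∂F/∂y = N
Solution: 3e^x·y + 3y² = C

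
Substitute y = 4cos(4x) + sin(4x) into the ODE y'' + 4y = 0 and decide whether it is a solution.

Verification:
y'' = -64cos(4x) - 16sin(4x)
y'' + 4y ≠ 0 (frequency mismatch: got 16 instead of 4)

No, it is not a solution.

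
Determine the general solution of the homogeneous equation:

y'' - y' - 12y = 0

Characteristic equation: r² - r - 12 = 0
Roots: r = 4, -3 (distinct real)
General solution: y = C₁e^(4x) + C₂e^(-3x)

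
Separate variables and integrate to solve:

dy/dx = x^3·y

Separating variables and integrating:
ln|y| = x^4/4 + C

General solution: y = Ce^(x^4/4)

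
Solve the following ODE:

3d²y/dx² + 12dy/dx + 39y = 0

Characteristic equation: 3r² + 12r + 39 = 0
Divide by 3: r² + 4r + 13 = 0
Roots: r = -2 ± 3i (complex conjugates)
General solution: y = e^(-2x)(C₁cos(3x) + C₂sin(3x))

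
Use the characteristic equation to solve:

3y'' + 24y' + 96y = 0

Characteristic equation: 3r² + 24r + 96 = 0
Divide by 3: r² + 8r + 32 = 0
Roots: r = -4 ± 4i (complex conjugates)
General solution: y = e^(-4x)(C₁cos(4x) + C₂sin(4x))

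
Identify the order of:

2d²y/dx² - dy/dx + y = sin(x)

The order is 2 (highest derivative is of order 2).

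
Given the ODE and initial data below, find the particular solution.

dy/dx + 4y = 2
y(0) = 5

General solution: y = 1/2 + Ce^(-4x)
Applying y(0) = 5: C = 5 - 1/2 = 9/2
Particular solution: y = 1/2 + (9/2)e^(-4x)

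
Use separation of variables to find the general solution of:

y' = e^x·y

Separating variables and integrating:
ln|y| = e^x + C

General solution: y = Ce^(e^x)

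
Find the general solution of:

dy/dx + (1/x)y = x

Using integrating factor method:

General solution: y = (1/3)x^2 + C/x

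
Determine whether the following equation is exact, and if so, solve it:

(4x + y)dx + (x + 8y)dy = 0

Verify exactness: ∂M/∂y = ∂N/∂x ✓
Find F(x,y) such that ∂F/∂x = M, ∂F/∂y = N
Solution: 2x² + xy + 4y² = C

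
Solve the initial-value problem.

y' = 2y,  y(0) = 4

General solution: y = Ce^(2x)
Applying IC y(0) = 4:
Particular solution: y = 4e^(2x)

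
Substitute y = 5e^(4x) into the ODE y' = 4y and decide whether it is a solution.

Verification:
y = 5e^(4x)
y' = 20e^(4x)
4y = 20e^(4x)
y' = 4y ✓

Yes, it is a solution.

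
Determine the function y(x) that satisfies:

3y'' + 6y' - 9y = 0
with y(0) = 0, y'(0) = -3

General solution: y = C₁e^x + C₂e^(-3x)
Applying ICs: C₁ = -3/4, C₂ = 3/4
Particular solution: y = -(3/4)e^x + (3/4)e^(-3x)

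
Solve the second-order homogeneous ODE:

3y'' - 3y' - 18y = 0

Characteristic equation: 3r² - 3r - 18 = 0
Divide by 3: r² - r - 6 = 0
Roots: r = 3, -2 (distinct real)
General solution: y = C₁e^(3x) + C₂e^(-2x)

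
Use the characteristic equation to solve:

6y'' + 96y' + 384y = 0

Characteristic equation: 6r² + 96r + 384 = 0
Divide by 6: r² + 16r + 64 = 0
Factored: (r + 8)² = 0
Repeated root: r = -8
General solution: y = (C₁ + C₂x)e^(-8x)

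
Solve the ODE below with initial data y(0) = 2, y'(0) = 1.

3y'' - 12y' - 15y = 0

General solution: y = C₁e^(5x) + C₂e^(-x)
Applying ICs: C₁ = 1/2, C₂ = 3/2
Particular solution: y = (1/2)e^(5x) + (3/2)e^(-x)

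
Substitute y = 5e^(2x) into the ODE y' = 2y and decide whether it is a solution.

Verification:
y = 5e^(2x)
y' = 10e^(2x)
2y = 10e^(2x)
y' = 2y ✓

Yes, it is a solution.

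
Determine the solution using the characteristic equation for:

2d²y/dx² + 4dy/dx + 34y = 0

Characteristic equation: 2r² + 4r + 34 = 0
Divide by 2: r² + 2r + 17 = 0
Roots: r = -1 ± 4i (complex conjugates)
General solution: y = e^(-x)(C₁cos(4x) + C₂sin(4x))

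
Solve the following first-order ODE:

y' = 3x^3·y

Separating variables and integrating:
ln|y| = 3x^4/4 + C

General solution: y = Ce^(3x^4/4)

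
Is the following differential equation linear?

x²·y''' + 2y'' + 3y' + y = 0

Yes. Linear (y and its derivatives appear to the first power only, no products of y terms)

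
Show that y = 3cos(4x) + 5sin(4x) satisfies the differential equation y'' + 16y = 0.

Verification:
y'' = -48cos(4x) - 80sin(4x)
y'' + 16y = 0 ✓

Yes, it is a solution.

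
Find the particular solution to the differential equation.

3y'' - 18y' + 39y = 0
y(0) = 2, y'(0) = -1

General solution: y = e^(3x)(C₁cos(2x) + C₂sin(2x))
Complex roots r = 3 ± 2i
Applying ICs: C₁ = 2, C₂ = -7/2
Particular solution: y = e^(3x)(2cos(2x) - (7/2)sin(2x))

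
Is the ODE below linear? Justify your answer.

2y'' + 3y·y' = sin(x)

No. Nonlinear (product y·y')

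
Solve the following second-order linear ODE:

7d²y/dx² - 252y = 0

Characteristic equation: 7r² - 252 = 0
Divide by 7: r² - 36 = 0
Roots: r = 6, -6 (distinct real)
General solution: y = C₁e^(6x) + C₂e^(-6x)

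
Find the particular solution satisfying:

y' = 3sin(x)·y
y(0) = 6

General solution: y = Ce^(-3cos(x))
Applying IC y(0) = 6:
Particular solution: y = 6e^(3(1-cos(x)))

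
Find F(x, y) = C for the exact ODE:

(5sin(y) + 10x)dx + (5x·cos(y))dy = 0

Verify exactness: ∂M/∂y = ∂N/∂x ✓
Find F(x,y) such that ∂F/∂x = M, ∂F/∂y = N
Solution: 5x·sin(y) + 5x² = C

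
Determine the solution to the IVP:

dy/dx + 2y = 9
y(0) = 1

General solution: y = 9/2 + Ce^(-2x)
Applying y(0) = 1: C = 1 - 9/2 = -7/2
Particular solution: y = 9/2 - (7/2)e^(-2x)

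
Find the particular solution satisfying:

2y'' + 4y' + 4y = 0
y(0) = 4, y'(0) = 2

General solution: y = e^(-x)(C₁cos(x) + C₂sin(x))
Complex roots r = -1 ± i
Applying ICs: C₁ = 4, C₂ = 6
Particular solution: y = e^(-x)(4cos(x) + 6sin(x))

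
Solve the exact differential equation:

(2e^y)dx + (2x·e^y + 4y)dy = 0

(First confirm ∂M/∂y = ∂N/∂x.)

Verify exactness: ∂M/∂y = ∂N/∂x ✓
Find F(x,y) such that ∂F/∂x = M, ∂F/∂y = N
Solution: 2x·e^y + 2y² = C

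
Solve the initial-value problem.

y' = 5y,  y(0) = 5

General solution: y = Ce^(5x)
Applying IC y(0) = 5:
Particular solution: y = 5e^(5x)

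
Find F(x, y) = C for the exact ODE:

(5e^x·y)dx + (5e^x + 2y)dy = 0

Verify exactness: ∂M/∂y = ∂N/∂x ✓
Find F(x,y) such that ∂F/∂x = M, ∂F/∂y = N
Solution: 5e^x·y + y² = C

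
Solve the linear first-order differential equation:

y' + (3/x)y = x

Using integrating factor method:

General solution: y = (1/5)x^2 + Cx^(-3)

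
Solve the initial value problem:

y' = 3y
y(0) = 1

General solution: y = Ce^(3x)
Applying IC y(0) = 1:
Particular solution: y = e^(3x)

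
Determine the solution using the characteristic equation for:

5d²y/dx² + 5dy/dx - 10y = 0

Characteristic equation: 5r² + 5r - 10 = 0
Divide by 5: r² + r - 2 = 0
Roots: r = 1, -2 (distinct real)
General solution: y = C₁e^x + C₂e^(-2x)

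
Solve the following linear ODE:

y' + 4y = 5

Using integrating factor method:

General solution: y = 5/4 + Ce^(-4x)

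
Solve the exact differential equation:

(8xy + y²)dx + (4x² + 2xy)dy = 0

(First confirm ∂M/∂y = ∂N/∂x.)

Verify exactness: ∂M/∂y = ∂N/∂x ✓
Find F(x,y) such that ∂F/∂x = M, ∂F/∂y = N
Solution: 4x²y + xy² = C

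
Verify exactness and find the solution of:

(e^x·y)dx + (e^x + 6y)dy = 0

Verify exactness: ∂M/∂y = ∂N/∂x ✓
Find F(x,y) such that ∂F/∂x = M, ∂F/∂y = N
Solution: e^x·y + 3y² = C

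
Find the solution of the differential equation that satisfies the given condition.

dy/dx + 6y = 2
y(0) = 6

General solution: y = 1/3 + Ce^(-6x)
Applying y(0) = 6: C = 6 - 1/3 = 17/3
Particular solution: y = 1/3 + (17/3)e^(-6x)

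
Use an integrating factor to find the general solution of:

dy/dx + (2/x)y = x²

Using integrating factor method:

General solution: y = (1/5)x^3 + Cx^(-2)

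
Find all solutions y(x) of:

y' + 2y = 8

Using integrating factor method:

General solution: y = 4 + Ce^(-2x)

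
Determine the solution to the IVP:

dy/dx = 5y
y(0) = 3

General solution: y = Ce^(5x)
Applying IC y(0) = 3:
Particular solution: y = 3e^(5x)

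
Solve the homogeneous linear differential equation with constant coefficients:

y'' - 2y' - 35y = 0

Characteristic equation: r² - 2r - 35 = 0
Roots: r = 7, -5 (distinct real)
General solution: y = C₁e^(7x) + C₂e^(-5x)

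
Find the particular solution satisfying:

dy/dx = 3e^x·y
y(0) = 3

General solution: y = Ce^(3e^x)
Applying IC y(0) = 3:
Particular solution: y = 3e^(3(e^x - 1))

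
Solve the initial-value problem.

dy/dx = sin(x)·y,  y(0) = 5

General solution: y = Ce^(-cos(x))
Applying IC y(0) = 5:
Particular solution: y = 5e^(1-cos(x))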